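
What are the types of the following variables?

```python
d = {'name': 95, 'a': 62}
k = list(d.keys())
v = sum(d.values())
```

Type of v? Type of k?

sum of int values returns int; list(...) returns list

int, list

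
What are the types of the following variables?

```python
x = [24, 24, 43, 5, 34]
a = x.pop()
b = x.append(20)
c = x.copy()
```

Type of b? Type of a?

list.append() returns None; list.pop() returns the element (int)

NoneType, int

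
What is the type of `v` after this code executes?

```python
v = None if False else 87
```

Ternary: condition is False, else branch (87) taken → int

int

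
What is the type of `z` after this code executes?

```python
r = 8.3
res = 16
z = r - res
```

float - int returns float (8.3 - 16 = -7.7)

float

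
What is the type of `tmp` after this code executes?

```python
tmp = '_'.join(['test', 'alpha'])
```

str.join() returns str

str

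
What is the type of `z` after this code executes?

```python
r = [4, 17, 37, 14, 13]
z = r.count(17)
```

list.count() returns int

int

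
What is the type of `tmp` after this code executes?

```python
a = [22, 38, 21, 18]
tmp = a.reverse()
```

list.reverse() returns None

NoneType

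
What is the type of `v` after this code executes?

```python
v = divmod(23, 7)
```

divmod() returns a tuple (quotient, remainder)

tuple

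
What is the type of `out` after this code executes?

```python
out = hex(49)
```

hex() returns str representation

str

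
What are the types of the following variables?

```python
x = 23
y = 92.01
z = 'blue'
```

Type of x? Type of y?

x is int; y is float

int, float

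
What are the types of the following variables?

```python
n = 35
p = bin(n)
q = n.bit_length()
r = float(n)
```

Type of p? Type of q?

bin() returns str; int.bit_length() returns int

str, int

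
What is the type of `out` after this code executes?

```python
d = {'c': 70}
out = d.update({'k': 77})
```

dict.update() returns None

NoneType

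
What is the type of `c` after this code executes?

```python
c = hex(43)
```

hex() returns str representation

str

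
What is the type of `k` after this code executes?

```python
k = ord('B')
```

ord() returns int (Unicode code point)

int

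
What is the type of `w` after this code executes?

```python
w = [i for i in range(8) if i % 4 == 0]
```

A list comprehension [...] produces a list

list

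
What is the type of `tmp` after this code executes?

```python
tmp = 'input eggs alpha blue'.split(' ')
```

str.split() returns list

list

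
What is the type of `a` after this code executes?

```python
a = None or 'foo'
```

'or' with None returns the other value ('foo', str)

str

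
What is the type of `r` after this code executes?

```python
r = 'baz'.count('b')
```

str.count() returns int

int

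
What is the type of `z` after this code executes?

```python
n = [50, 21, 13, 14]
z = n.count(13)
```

list.count() returns int

int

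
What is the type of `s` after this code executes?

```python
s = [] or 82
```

'or' returns first truthy value (82, which is int)

int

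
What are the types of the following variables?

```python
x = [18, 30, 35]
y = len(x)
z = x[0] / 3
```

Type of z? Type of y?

int / int returns float; len() returns int

float, int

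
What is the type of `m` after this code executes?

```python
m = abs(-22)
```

abs() of int returns int

int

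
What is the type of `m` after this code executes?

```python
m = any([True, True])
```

any() returns bool

bool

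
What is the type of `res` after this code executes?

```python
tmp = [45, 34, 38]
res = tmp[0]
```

Indexing a list of ints returns int (tmp[0] = 45)

int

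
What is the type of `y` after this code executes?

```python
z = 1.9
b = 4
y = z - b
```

float - int returns float (1.9 - 4 = -2.1)

float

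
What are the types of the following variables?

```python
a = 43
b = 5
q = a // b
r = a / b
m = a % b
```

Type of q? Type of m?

int // int returns int; int % int returns int

int, int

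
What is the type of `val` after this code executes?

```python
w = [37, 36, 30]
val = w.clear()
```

list.clear() returns None

NoneType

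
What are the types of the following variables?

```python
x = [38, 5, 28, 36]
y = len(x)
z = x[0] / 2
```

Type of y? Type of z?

len() returns int; int / int returns float

int, float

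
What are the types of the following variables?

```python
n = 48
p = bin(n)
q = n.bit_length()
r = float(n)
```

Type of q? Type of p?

int.bit_length() returns int; bin() returns str

int, str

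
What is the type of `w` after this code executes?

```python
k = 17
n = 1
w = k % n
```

int % int returns int (17 % 1 = 0)

int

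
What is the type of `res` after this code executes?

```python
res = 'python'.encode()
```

str.encode() returns bytes

bytes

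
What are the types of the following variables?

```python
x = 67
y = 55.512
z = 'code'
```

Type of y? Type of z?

y is float; z is str

float, str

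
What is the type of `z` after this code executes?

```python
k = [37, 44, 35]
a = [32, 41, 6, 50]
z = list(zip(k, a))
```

list(zip(...)) returns a list of tuples

list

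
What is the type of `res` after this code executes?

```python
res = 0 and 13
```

'and' returns the first falsy value (0, which is int)

int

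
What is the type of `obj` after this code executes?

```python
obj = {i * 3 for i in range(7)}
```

A set comprehension {expr for x in iterable} produces a set

set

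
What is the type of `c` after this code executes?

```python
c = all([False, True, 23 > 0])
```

all() returns bool

bool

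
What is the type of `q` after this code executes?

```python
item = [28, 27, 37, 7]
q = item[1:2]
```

Slicing a list always returns a list

list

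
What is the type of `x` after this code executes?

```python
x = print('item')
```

print() returns None

NoneType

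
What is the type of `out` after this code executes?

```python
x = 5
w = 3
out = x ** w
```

int ** positive int returns int (5 ** 3 = 125)

int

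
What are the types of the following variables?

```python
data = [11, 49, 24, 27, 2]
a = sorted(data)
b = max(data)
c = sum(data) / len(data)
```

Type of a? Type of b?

sorted() returns list; max of ints returns int

list, int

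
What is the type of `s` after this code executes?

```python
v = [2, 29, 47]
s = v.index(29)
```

list.index() returns int

int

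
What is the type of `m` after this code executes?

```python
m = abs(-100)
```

abs() of int returns int

int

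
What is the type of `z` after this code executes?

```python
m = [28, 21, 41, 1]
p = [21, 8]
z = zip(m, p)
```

zip() returns a zip iterator object

zip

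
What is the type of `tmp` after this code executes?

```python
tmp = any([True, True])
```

any() returns bool

bool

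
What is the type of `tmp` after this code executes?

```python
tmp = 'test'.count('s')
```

str.count() returns int

int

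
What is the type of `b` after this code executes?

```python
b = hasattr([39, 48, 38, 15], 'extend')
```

hasattr() returns bool

bool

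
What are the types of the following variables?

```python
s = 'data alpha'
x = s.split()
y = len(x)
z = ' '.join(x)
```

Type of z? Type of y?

str.join() returns str; len() returns int

str, int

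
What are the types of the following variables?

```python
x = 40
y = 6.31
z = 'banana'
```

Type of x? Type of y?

x is int; y is float

int, float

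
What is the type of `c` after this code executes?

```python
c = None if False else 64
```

Ternary: condition is False, else branch (64) taken → int

int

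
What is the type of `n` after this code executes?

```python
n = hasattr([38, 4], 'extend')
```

hasattr() returns bool

bool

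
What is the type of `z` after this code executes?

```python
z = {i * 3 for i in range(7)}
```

A set comprehension {expr for x in iterable} produces a set

set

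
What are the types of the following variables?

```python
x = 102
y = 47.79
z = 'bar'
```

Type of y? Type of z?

y is float; z is str

float, str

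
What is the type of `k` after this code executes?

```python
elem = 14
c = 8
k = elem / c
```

int / int always returns float in Python 3 (14 / 8 = 1.75)

float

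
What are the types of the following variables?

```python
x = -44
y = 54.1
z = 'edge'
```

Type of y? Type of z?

y is float; z is str

float, str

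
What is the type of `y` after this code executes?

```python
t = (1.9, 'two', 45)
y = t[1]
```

Index 1 of tuple is 'two' which is str

str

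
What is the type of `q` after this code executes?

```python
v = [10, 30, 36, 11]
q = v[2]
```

Indexing a list of ints returns int (v[2] = 36)

int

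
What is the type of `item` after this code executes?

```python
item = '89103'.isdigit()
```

str.isdigit() returns bool

bool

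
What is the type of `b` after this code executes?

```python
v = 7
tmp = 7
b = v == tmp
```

Equality comparison returns bool

bool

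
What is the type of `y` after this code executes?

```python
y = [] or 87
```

'or' returns first truthy value (87, which is int)

int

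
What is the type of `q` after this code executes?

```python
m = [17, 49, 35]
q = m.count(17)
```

list.count() returns int

int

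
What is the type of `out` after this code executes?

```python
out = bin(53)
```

bin() returns str representation

str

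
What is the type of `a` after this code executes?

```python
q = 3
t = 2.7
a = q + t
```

int + float returns float (3 + 2.7 = 5.7)

float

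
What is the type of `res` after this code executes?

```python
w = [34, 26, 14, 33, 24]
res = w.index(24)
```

list.index() returns int

int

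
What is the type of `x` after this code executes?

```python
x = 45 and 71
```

'and' returns the last value when all truthy (71, which is int)

int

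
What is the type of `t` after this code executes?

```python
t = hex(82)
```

hex() returns str representation

str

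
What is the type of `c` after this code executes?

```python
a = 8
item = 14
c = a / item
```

int / int always returns float in Python 3 (8 / 14 = 0.571429)

float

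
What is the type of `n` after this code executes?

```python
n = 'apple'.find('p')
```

str.find() returns int (index, or -1)

int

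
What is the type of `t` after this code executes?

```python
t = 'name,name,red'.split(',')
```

str.split() returns list

list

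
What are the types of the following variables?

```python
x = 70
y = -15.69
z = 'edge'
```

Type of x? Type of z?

x is int; z is str

int, str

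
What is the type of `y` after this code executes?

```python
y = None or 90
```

'or' with None returns the other value (90, int)

int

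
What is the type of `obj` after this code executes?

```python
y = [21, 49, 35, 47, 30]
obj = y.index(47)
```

list.index() returns int

int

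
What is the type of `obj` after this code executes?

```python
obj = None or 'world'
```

'or' with None returns the other value ('world', str)

str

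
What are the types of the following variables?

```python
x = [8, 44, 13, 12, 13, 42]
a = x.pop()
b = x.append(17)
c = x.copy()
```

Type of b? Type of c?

list.append() returns None; list.copy() returns list

NoneType, list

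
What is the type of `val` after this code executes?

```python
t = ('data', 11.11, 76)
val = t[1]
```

Index 1 of tuple is 11.11 which is float

float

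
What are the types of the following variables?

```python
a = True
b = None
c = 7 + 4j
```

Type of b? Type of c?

b is NoneType; c is complex

NoneType, complex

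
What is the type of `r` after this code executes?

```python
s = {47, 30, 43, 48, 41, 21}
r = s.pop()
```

Popping from a set of ints returns int

int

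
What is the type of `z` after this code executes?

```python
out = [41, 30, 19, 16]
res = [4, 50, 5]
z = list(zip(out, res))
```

list(zip(...)) returns a list of tuples

list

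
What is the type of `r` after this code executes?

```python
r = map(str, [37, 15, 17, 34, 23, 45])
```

map() returns a map iterator object

map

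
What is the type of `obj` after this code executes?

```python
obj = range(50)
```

range() returns a range object

range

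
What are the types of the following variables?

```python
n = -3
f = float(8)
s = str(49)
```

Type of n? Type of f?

n is int; f is float

int, float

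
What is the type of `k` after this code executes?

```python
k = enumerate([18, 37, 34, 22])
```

enumerate() returns an enumerate iterator object

enumerate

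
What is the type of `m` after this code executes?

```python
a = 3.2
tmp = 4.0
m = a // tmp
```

float // float returns float (floor division preserves float type)

float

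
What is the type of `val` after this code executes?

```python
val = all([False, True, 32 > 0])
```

all() returns bool

bool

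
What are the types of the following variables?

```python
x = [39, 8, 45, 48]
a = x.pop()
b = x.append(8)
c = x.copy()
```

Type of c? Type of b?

list.copy() returns list; list.append() returns None

list, NoneType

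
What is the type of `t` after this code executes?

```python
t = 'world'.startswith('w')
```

str.startswith() returns bool

bool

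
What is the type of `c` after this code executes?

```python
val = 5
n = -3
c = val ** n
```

int ** negative int returns float

float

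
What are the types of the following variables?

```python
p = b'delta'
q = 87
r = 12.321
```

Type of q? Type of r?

q is int; r is float

int, float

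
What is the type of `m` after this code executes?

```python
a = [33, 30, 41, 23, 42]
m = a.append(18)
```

list.append() returns None (mutates in place)

NoneType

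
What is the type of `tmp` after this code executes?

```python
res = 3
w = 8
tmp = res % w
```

int % int returns int (3 % 8 = 3)

int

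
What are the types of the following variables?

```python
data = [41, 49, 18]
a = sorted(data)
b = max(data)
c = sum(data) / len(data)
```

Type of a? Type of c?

sorted() returns list; int / int returns float

list, float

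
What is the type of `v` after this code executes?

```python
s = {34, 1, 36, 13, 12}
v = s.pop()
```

Popping from a set of ints returns int

int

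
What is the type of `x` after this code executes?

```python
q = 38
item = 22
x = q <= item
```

Comparison operators return bool

bool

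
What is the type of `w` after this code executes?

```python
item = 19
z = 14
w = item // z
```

int // int returns int (19 // 14 = 1)

int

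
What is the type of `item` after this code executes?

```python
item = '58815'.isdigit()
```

str.isdigit() returns bool

bool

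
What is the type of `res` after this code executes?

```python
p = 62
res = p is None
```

'is' comparison returns bool

bool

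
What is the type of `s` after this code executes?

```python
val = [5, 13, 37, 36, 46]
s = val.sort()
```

list.sort() returns None (sorts in place)

NoneType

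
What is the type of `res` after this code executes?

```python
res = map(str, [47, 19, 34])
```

map() returns a map iterator object

map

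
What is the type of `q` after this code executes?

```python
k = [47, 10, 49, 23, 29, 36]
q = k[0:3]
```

Slicing a list always returns a list

list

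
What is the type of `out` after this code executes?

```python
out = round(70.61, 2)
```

round() with ndigits arg returns float

float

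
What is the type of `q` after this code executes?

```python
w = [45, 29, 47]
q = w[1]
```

Indexing a list of ints returns int (w[1] = 29)

int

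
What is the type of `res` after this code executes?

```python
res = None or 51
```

'or' with None returns the other value (51, int)

int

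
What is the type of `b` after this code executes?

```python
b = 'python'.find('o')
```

str.find() returns int (index, or -1)

int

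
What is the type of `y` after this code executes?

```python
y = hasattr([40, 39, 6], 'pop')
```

hasattr() returns bool

bool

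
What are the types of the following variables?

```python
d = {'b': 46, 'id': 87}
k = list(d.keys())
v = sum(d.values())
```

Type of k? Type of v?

list(...) returns list; sum of int values returns int

list, int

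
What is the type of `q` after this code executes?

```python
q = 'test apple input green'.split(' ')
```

str.split() returns list

list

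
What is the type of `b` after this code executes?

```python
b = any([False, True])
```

any() returns bool

bool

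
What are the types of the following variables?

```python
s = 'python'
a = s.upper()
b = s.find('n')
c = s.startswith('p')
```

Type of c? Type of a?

str.startswith() returns bool; str.upper() returns str

bool, str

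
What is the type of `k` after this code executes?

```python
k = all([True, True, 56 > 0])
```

all() returns bool

bool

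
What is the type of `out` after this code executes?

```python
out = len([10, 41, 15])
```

len() always returns int

int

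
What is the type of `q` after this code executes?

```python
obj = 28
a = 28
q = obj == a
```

Equality comparison returns bool

bool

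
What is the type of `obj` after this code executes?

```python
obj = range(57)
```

range() returns a range object

range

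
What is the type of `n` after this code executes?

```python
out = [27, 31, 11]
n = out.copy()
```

list.copy() returns list

list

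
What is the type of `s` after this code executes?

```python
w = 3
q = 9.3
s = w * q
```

int * float returns float (3 * 9.3 = 27.9)

float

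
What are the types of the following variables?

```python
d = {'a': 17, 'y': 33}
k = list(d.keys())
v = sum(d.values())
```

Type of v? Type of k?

sum of int values returns int; list(...) returns list

int, list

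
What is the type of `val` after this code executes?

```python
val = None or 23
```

'or' with None returns the other value (23, int)

int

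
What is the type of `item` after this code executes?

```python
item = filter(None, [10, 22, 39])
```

filter() returns a filter iterator object

filter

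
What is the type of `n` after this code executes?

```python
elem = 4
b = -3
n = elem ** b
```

int ** negative int returns float

float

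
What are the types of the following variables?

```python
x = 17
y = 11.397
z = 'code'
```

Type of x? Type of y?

x is int; y is float

int, float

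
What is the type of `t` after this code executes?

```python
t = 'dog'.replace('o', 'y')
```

str.replace() returns str

str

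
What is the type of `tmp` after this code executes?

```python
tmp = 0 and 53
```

'and' returns the first falsy value (0, which is int)

int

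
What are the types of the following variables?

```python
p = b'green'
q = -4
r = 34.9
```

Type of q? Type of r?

q is int; r is float

int, float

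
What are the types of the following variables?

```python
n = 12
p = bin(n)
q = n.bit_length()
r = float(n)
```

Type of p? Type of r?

bin() returns str; float() returns float

str, float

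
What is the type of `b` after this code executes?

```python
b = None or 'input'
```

'or' with None returns the other value ('input', str)

str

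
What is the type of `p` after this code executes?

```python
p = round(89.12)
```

round() with no ndigits arg returns int

int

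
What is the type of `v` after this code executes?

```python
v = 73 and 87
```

'and' returns the last value when all truthy (87, which is int)

int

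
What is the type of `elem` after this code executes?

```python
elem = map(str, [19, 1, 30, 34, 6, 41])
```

map() returns a map iterator object

map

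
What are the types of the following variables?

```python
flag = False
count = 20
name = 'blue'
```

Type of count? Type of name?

count is int; name is str

int, str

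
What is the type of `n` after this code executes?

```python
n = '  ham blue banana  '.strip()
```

str.strip() returns str

str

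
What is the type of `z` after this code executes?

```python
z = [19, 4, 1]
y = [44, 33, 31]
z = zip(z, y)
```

zip() returns a zip iterator object

zip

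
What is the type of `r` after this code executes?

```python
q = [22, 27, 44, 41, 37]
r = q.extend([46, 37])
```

list.extend() returns None

NoneType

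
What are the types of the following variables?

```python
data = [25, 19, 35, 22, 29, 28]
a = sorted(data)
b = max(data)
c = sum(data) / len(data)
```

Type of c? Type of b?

int / int returns float; max of ints returns int

float, int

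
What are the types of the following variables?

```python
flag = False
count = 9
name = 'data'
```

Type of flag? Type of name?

flag is bool; name is str

bool, str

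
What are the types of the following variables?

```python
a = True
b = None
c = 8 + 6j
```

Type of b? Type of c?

b is NoneType; c is complex

NoneType, complex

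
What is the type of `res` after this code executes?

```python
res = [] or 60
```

'or' returns first truthy value (60, which is int)

int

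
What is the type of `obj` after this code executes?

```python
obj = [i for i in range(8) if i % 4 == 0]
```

A list comprehension [...] produces a list

list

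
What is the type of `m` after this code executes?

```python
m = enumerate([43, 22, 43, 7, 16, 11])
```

enumerate() returns an enumerate iterator object

enumerate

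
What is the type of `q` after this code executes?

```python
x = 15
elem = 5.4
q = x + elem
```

int + float returns float (15 + 5.4 = 20.4)

float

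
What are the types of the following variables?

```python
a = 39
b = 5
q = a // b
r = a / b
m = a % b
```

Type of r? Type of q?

int / int returns float; int // int returns int

float, int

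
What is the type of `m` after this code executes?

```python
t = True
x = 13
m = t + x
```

bool + int returns int (True is 1, so 1 + 13 = 14)

int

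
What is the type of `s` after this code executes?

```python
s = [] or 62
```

'or' returns first truthy value (62, which is int)

int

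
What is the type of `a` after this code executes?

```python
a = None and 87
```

'and' returns first falsy value (None)

NoneType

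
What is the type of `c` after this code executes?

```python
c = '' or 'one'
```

'or' returns first truthy value ('one', which is str)

str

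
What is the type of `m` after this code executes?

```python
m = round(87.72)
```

round() with no ndigits arg returns int

int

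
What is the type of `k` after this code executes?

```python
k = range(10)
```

range() returns a range object

range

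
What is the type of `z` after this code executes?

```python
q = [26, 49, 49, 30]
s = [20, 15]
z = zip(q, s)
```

zip() returns a zip iterator object

zip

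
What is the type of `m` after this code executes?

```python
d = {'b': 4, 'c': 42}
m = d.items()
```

dict.items() returns a dict_items view

dict_items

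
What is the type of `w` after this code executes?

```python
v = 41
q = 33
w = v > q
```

Comparison operators return bool

bool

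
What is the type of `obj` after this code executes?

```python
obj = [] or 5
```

'or' returns first truthy value (5, which is int)

int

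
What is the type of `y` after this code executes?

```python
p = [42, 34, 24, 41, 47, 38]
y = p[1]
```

Indexing a list of ints returns int (p[1] = 34)

int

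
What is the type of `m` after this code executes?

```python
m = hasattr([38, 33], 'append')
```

hasattr() returns bool

bool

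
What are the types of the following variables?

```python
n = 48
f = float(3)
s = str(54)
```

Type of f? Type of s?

f is float; s is str

float, str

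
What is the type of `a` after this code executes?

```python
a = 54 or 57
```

'or' returns the first truthy value (54, which is int)

int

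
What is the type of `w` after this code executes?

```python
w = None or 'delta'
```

'or' with None returns the other value ('delta', str)

str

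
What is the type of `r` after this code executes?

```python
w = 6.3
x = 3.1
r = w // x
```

float // float returns float (floor division preserves float type)

float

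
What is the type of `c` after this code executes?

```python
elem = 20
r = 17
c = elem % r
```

int % int returns int (20 % 17 = 3)

int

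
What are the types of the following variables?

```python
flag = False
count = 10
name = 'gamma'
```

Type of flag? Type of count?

flag is bool; count is int

bool, int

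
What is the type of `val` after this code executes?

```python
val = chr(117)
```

chr() returns str (single character)

str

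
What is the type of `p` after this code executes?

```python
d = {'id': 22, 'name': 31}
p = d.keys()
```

.keys() returns a dict_keys view object

dict_keys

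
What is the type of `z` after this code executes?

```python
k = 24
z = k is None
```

'is' comparison returns bool

bool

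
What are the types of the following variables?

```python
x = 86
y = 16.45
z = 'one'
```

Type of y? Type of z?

y is float; z is str

float, str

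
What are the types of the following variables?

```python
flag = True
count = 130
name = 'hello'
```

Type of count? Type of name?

count is int; name is str

int, str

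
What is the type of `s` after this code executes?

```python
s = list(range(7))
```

list(range(...)) returns list

list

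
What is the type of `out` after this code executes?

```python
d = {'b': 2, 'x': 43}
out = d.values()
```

.values() returns a dict_values view object

dict_values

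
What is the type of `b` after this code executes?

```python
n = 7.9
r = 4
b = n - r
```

float - int returns float (7.9 - 4 = 3.9)

float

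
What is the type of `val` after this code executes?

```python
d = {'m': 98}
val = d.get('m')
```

dict.get() returns the value (int) when key is found

int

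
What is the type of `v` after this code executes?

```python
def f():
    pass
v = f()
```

A function with no return statement returns None

NoneType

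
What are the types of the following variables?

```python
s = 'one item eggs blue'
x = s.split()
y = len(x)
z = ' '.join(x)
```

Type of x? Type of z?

str.split() returns list; str.join() returns str

list, str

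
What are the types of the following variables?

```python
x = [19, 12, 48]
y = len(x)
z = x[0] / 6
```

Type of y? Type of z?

len() returns int; int / int returns float

int, float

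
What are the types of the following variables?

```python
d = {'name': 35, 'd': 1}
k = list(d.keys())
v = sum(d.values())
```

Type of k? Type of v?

list(...) returns list; sum of int values returns int

list, int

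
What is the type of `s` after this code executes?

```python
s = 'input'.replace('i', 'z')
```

str.replace() returns str

str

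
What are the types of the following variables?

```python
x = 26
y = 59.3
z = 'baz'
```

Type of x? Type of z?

x is int; z is str

int, str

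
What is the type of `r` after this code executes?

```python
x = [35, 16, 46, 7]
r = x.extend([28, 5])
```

list.extend() returns None

NoneType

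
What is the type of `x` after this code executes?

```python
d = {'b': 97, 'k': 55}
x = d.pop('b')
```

dict.pop() returns the value (int)

int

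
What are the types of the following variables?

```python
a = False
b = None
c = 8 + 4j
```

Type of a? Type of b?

a is bool; b is NoneType

bool, NoneType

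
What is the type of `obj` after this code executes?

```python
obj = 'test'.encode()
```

str.encode() returns bytes

bytes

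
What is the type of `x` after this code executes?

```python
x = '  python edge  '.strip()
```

str.strip() returns str

str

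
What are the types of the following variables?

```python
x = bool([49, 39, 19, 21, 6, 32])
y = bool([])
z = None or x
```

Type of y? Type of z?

bool() returns bool; None or <bool> returns the bool

bool, bool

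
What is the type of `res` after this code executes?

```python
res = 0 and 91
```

'and' returns the first falsy value (0, which is int)

int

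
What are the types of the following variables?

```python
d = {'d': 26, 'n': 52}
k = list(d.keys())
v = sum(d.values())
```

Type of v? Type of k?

sum of int values returns int; list(...) returns list

int, list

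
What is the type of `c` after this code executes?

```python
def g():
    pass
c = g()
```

A function with no return statement returns None

NoneType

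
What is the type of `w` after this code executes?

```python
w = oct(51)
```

oct() returns str representation

str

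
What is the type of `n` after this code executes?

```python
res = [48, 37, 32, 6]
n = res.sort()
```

list.sort() returns None (sorts in place)

NoneType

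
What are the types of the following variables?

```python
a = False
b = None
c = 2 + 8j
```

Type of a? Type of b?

a is bool; b is NoneType

bool, NoneType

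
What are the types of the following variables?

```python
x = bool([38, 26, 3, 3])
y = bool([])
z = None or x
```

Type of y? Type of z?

bool() returns bool; None or <bool> returns the bool

bool, bool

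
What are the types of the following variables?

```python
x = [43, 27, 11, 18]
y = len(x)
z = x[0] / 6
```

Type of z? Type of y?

int / int returns float; len() returns int

float, int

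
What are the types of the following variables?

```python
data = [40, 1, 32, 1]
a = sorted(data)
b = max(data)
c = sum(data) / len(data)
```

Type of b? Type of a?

max of ints returns int; sorted() returns list

int, list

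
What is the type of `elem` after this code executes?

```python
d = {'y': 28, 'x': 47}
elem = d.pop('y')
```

dict.pop() returns the value (int)

int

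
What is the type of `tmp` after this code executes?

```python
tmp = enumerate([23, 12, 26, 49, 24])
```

enumerate() returns an enumerate iterator object

enumerate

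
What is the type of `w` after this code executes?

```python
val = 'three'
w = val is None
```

'is' comparison returns bool

bool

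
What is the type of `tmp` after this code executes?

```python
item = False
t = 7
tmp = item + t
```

bool + int returns int (False is 0, so 0 + 7 = 7)

int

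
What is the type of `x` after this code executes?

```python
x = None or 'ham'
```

'or' with None returns the other value ('ham', str)

str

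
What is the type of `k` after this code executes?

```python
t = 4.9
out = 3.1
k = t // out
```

float // float returns float (floor division preserves float type)

float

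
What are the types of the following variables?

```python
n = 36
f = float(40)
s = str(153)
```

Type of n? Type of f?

n is int; f is float

int, float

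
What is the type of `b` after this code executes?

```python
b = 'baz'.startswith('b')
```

str.startswith() returns bool

bool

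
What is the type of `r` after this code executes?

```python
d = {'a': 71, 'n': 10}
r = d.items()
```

dict.items() returns a dict_items view

dict_items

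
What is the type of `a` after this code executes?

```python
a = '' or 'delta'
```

'or' returns first truthy value ('delta', which is str)

str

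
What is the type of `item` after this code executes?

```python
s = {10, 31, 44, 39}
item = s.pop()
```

Popping from a set of ints returns int

int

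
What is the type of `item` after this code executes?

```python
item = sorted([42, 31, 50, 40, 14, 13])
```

sorted() always returns list

list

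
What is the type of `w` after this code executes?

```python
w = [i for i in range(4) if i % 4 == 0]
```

A list comprehension [...] produces a list

list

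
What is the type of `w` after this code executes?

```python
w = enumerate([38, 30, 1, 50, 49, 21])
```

enumerate() returns an enumerate iterator object

enumerate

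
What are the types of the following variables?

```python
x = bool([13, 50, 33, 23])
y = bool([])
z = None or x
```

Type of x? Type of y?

bool() returns bool; bool() returns bool

bool, bool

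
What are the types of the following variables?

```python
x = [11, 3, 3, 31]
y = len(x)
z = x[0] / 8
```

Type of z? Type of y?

int / int returns float; len() returns int

float, int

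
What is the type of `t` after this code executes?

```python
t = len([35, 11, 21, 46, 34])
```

len() always returns int

int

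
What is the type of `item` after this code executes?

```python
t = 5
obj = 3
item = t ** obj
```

int ** positive int returns int (5 ** 3 = 125)

int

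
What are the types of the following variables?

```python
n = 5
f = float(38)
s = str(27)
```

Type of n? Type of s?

n is int; s is str

int, str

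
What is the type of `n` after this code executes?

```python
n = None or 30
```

'or' with None returns the other value (30, int)

int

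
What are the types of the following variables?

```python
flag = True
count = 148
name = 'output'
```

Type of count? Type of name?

count is int; name is str

int, str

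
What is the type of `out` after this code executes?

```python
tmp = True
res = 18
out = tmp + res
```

bool + int returns int (True is 1, so 1 + 18 = 19)

int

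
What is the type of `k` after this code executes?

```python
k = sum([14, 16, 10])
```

sum() of ints returns int

int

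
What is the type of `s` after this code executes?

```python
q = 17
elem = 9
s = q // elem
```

int // int returns int (17 // 9 = 1)

int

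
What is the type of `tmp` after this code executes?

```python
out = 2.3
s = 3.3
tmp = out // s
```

float // float returns float (floor division preserves float type)

float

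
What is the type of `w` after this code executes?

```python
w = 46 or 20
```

'or' returns the first truthy value (46, which is int)

int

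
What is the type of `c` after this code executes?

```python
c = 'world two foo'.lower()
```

str.lower() returns str

str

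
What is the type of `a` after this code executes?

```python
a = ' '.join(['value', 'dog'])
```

str.join() returns str

str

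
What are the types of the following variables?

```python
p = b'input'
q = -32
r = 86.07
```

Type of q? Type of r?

q is int; r is float

int, float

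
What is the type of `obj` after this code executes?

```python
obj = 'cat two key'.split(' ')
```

str.split() returns list

list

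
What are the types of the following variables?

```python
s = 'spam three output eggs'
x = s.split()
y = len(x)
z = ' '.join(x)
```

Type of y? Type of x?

len() returns int; str.split() returns list

int, list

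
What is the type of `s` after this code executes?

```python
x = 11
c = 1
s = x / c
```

int / int always returns float in Python 3 (11 / 1 = 11)

float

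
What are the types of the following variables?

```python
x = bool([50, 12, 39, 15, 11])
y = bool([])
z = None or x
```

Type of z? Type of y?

None or <bool> returns the bool; bool() returns bool

bool, bool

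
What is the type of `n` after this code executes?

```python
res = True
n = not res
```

'not' always returns bool

bool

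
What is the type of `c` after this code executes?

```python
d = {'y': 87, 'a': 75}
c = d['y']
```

Accessing dict[str, int] with key 'y' returns int value 87

int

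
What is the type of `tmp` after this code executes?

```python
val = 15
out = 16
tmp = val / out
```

int / int always returns float in Python 3 (15 / 16 = 0.9375)

float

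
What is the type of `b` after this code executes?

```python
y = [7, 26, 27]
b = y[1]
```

Indexing a list of ints returns int (y[1] = 26)

int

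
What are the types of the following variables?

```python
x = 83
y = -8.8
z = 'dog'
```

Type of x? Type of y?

x is int; y is float

int, float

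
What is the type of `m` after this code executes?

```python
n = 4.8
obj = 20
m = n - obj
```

float - int returns float (4.8 - 20 = -15.2)

float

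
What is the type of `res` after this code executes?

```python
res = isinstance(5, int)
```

isinstance() returns bool

bool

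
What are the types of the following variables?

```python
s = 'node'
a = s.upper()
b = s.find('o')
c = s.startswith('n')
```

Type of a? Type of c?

str.upper() returns str; str.startswith() returns bool

str, bool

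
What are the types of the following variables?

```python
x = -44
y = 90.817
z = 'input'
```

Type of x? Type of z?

x is int; z is str

int, str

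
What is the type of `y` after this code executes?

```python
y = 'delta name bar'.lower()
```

str.lower() returns str

str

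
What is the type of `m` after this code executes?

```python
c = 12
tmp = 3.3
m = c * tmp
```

int * float returns float (12 * 3.3 = 39.6)

float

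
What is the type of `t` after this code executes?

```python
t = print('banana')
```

print() returns None

NoneType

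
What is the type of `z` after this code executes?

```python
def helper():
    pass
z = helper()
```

A function with no return statement returns None

NoneType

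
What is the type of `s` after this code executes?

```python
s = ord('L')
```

ord() returns int (Unicode code point)

int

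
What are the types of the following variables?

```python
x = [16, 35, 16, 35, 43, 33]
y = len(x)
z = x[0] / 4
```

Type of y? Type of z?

len() returns int; int / int returns float

int, float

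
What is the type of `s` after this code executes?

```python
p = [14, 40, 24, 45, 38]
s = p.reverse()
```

list.reverse() returns None

NoneType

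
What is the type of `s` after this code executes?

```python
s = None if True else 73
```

Ternary: condition is True, if branch (None) taken → NoneType

NoneType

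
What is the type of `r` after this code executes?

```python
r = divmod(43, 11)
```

divmod() returns a tuple (quotient, remainder)

tuple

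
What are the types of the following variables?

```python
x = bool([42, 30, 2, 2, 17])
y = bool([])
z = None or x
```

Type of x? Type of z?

bool() returns bool; None or <bool> returns the bool

bool, bool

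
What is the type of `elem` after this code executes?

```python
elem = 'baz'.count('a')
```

str.count() returns int

int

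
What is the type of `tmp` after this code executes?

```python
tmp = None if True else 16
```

Ternary: condition is True, if branch (None) taken → NoneType

NoneType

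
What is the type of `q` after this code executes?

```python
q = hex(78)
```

hex() returns str representation

str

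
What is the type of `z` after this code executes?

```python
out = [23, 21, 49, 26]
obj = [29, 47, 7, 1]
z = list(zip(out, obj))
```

list(zip(...)) returns a list of tuples

list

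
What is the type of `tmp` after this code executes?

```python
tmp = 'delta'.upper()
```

str.upper() returns str

str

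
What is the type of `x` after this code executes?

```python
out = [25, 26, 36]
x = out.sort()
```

list.sort() returns None (sorts in place)

NoneType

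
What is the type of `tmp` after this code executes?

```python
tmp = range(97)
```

range() returns a range object

range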